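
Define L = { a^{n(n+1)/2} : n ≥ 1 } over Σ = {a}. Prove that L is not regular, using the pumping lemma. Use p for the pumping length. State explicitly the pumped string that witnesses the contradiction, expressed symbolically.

Assume L is regular. Let p be the pumping length given by the pumping lemma.
Take w = a^{p(p+1)/2} ∈ L with |w| = p(p+1)/2 ≥ p.
By the pumping lemma, w = xyz with |xy| ≤ p and |y| ≥ 1.
Then y = a^k for some k with 1 ≤ k ≤ p.
Pump with i = 2: xy^2z = a^{p(p+1)/2+k}. Since 1 ≤ k ≤ p, p(p+1)/2 < p(p+1)/2+k ≤ p(p+1)/2+p < (p+1)(p+2)/2, so p(p+1)/2+k is strictly between consecutive triangular numbers. So xy^2z ∉ L.
This is a contradiction; hence L is not regular.

a^{p(p+1)/2+k}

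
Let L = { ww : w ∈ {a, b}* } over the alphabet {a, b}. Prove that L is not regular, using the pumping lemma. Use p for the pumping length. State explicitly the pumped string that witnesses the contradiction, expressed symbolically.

a^{p+k} b^p a^p b^p

Toward a contradiction, assume L is regular with pumping length p.
Take w = a^p b^p a^p b^p = uu where u = a^pb^p; then w ∈ L and |w| = 4p ≥ p.
By the pumping lemma, w = xyz with |xy| ≤ p and |y| ≥ 1.
The first p characters of w are a's, so xy (and hence y) consists only of a's. Write y = a^k, 1 ≤ k ≤ p.
Pump with i = 2: xy^2z = a^{p+k} b^p a^p b^p, of length 4p+k. Suppose this equals vv. The string starts with a and ends with b, so v does too; thus the boundary between the two copies of v is a b→a transition. There is exactly one such transition, at position 2p+k, so |v| = 2p+k and |vv| = 4p+2k ≠ 4p+k since k ≥ 1. So xy^2z ∉ L.
This is a contradiction; hence L is not regular.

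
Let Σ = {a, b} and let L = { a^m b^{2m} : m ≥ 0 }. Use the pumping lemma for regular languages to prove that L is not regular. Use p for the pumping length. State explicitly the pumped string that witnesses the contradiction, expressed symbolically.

a^{p+k} b^{2p}

Assume L is regular; let p be its pumping constant.
Take w = a^p b^{2p}. Then w ∈ L and |w| = 3p ≥ p.
By the pumping lemma, w = xyz with |xy| ≤ p and |y| > 0.
Since the first p symbols of w are all a's and |xy| ≤ p, y lies entirely in the leading a-block: y = a^k for some k with 1 ≤ k ≤ p.
Pump with i = 2: xy^2z = a^{p+k} b^{2p}. For this to lie in L we would need 2p = 2(p+k), which forces k = 0. But k ≥ 1, so xy^2z ∉ L.
Contradiction. Therefore L is not regular.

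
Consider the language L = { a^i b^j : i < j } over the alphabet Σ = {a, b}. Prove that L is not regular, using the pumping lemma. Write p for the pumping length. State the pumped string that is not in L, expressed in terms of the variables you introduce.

a^{p+k} b^{p+1}

Assume L is regular. Let p be the pumping length given by the pumping lemma.
Choose w = a^p b^{p+1} ∈ L, with |w| = 2p+1 ≥ p.
By the pumping lemma, w = xyz with |xy| ≤ p and y is nonempty.
Since the first p symbols of w are all a's and |xy| ≤ p, y lies entirely in the leading a-block: y = a^k for some k with 1 ≤ k ≤ p.
Consider xy^2z = a^{p+k} b^{p+1}. Since k ≥ 1, the a-count p+k is at least p+1, so i < j fails; thus xy^2z ∉ L.
This is a contradiction; hence L is not regular.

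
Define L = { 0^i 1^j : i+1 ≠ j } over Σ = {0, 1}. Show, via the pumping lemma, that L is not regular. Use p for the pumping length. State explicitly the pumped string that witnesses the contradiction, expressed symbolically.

Assume L is regular. Let p be the pumping length given by the pumping lemma.
Choose w = 0^p 1^{p+p!+1}. Since p ≠ (p+p!+1)-1 = p+p!, w ∈ L; and |w| ≥ p.
The pumping lemma gives a decomposition w = xyz where |xy| ≤ p and |y| ≥ 1.
Since the first p symbols of w are all 0's and |xy| ≤ p, y lies entirely in the leading 0-block: y = 0^k for some k with 1 ≤ k ≤ p.
Since 1 ≤ k ≤ p, k divides p!; set t = 1 + p!/k. Then xy^t z has p + (p!/k)·k = p + p! copies of 0. Now the 0-count is p+p! and (1-count)-1 = (p+p!+1)-1 = p+p!, so i+1 ≠ j fails. So xy^t z = 0^{p+p!} 1^{p+p!+1} ∉ L.
This is a contradiction; hence L is not regular.

0^{p+p!} 1^{p+p!+1}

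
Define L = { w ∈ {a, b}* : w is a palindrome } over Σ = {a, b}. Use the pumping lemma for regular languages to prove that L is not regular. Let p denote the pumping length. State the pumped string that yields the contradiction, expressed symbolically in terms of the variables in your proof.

Assume L is regular. Let p be the pumping length given by the pumping lemma.
Take w = a^p b a^p, a palindrome of length 2p+1 ≥ p.
By the pumping lemma, w = xyz with |xy| ≤ p and y is nonempty.
The first p characters of w are a's, so xy (and hence y) consists only of a's. Write y = a^k, 1 ≤ k ≤ p.
Pump with i = 2: xy^2z = a^{p+k} b a^p. Its reverse is a^p b a^{p+k}, which differs from xy^2z since k ≥ 1. So xy^2z is not a palindrome and xy^2z ∉ L.
This contradicts the pumping lemma, so L is not regular.

a^{p+k} b a^p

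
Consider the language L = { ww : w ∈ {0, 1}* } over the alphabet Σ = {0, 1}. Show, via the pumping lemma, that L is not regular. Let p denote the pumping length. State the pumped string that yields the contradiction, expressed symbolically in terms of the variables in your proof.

Assume L is regular; let p be its pumping constant.
Take w = 0^p 1^p 0^p 1^p = uu where u = 0^p1^p; then w ∈ L and |w| = 4p ≥ p.
The pumping lemma gives a decomposition w = xyz where |xy| ≤ p and |y| ≥ 1.
Since the first p symbols of w are all 0's and |xy| ≤ p, y lies entirely in the leading 0-block: y = 0^k for some k with 1 ≤ k ≤ p.
Pump with i = 2: xy^2z = 0^{p+k} 1^p 0^p 1^p, of length 4p+k. Suppose this equals vv. The string starts with 0 and ends with 1, so v does too; thus the boundary between the two copies of v is a 1→0 transition. There is exactly one such transition, at position 2p+k, so |v| = 2p+k and |vv| = 4p+2k ≠ 4p+k since k ≥ 1. So xy^2z ∉ L.
Contradiction. Therefore L is not regular.

0^{p+k} 1^p 0^p 1^p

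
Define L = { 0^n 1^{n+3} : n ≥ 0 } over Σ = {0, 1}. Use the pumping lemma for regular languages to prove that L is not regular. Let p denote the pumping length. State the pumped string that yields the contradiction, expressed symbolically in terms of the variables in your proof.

0^{p+k} 1^{p+3}

Toward a contradiction, assume L is regular with pumping length p.
Choose w = 0^p 1^{p+3}, which is in L with |w| = 2p+3 ≥ p.
The pumping lemma gives a decomposition w = xyz where |xy| ≤ p and |y| ≥ 1.
Since the first p symbols of w are all 0's and |xy| ≤ p, y lies entirely in the leading 0-block: y = 0^k for some k with 1 ≤ k ≤ p.
Pump with i = 2: xy^2z = 0^{p+k} 1^{p+3}. For this to lie in L we would need p+3 = (p+k)+3, which forces k = 0. But k ≥ 1, so xy^2z ∉ L.
This is a contradiction; hence L is not regular.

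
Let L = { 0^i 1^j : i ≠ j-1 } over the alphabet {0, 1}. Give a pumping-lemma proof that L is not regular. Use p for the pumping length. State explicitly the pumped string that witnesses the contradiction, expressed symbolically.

0^{p+p!} 1^{p+p!+1}

Assume L is regular; let p be its pumping constant.
Choose w = 0^p 1^{p+p!+1}. Since p ≠ (p+p!+1)-1 = p+p!, w ∈ L; and |w| ≥ p.
Write w = xyz as guaranteed by the lemma, with |xy| ≤ p and |y| > 0.
Because |xy| ≤ p and w begins with p copies of 0, we have y = 0^k with 1 ≤ k ≤ p.
Since 1 ≤ k ≤ p, k divides p!; set t = 1 + p!/k. Then xy^t z has p + (p!/k)·k = p + p! copies of 0. Now the 0-count is p+p! and (1-count)-1 = (p+p!+1)-1 = p+p!, so i ≠ j-1 fails. So xy^t z = 0^{p+p!} 1^{p+p!+1} ∉ L.
This contradicts the pumping lemma, so L is not regular.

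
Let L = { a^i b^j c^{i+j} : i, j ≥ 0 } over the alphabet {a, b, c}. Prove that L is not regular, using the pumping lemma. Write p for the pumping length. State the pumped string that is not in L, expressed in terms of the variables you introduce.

a^{p+k} b^p c^{2p}

Assume L is regular. Let p be the pumping length given by the pumping lemma.
Take w = a^p b^p c^{2p} ∈ L (with i=j=p, i+j=2p), |w| = 4p ≥ p.
By the pumping lemma, w = xyz with |xy| ≤ p and |y| ≥ 1.
The first p characters of w are a's, so xy (and hence y) consists only of a's. Write y = a^k, 1 ≤ k ≤ p.
Consider xy^2z = a^{p+k} b^p c^{2p}. Now the a- and b-counts sum to 2p+k, but the c-count is 2p ≠ 2p+k. So xy^2z ∉ L.
This is a contradiction; hence L is not regular.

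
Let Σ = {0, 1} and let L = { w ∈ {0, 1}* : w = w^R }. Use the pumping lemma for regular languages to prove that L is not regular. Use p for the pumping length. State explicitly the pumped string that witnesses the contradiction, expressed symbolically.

0^{p+k} 1 0^p

Assume L is regular; let p be its pumping constant.
Take w = 0^p 1 0^p, a palindrome of length 2p+1 ≥ p.
The pumping lemma gives a decomposition w = xyz where |xy| ≤ p and |y| ≥ 1.
Since the first p symbols of w are all 0's and |xy| ≤ p, y lies entirely in the leading 0-block: y = 0^k for some k with 1 ≤ k ≤ p.
Pump with i = 2: xy^2z = 0^{p+k} 1 0^p. Its reverse is 0^p 1 0^{p+k}, which differs from xy^2z since k ≥ 1. So xy^2z is not a palindrome and xy^2z ∉ L.
This contradicts the pumping lemma, so L is not regular.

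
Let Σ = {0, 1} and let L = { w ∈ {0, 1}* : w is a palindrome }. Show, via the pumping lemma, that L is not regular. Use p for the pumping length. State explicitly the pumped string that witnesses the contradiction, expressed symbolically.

Toward a contradiction, assume L is regular with pumping length p.
Take w = 0^p 1 0^p, a palindrome of length 2p+1 ≥ p.
By the pumping lemma, w = xyz with |xy| ≤ p and |y| > 0.
Because |xy| ≤ p and w begins with p copies of 0, we have y = 0^k with 1 ≤ k ≤ p.
Pump with i = 2: xy^2z = 0^{p+k} 1 0^p. Its reverse is 0^p 1 0^{p+k}, which differs from xy^2z since k ≥ 1. So xy^2z is not a palindrome and xy^2z ∉ L.
This is a contradiction; hence L is not regular.

0^{p+k} 1 0^p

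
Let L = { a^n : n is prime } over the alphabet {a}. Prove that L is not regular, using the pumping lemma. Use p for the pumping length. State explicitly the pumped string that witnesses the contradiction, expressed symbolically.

a^{q(1+k)}

Assume L is regular; let p be its pumping constant.
Let q be a prime with q ≥ p+2 (infinitely many primes exist), and take w = a^q ∈ L with |w| = q ≥ p.
By the pumping lemma, w = xyz with |xy| ≤ p and y is nonempty.
Then y = a^k for some k with 1 ≤ k ≤ p.
Since 1 ≤ k ≤ p, |xz| = q-k. Pump with i = q+1: |xy^{q+1}z| = (q-k)+(q+1)k = q+qk = q(1+k), which is composite (both factors ≥ 2). So xy^{q+1}z = a^{q(1+k)} ∉ L.
This contradicts the pumping lemma, so L is not regular.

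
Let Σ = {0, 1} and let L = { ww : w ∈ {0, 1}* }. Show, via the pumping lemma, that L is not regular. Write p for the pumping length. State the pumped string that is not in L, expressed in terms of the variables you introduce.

0^{p+k} 1^p 0^p 1^p

Suppose for contradiction that L is regular, and let p be the pumping length.
Take w = 0^p 1^p 0^p 1^p = uu where u = 0^p1^p; then w ∈ L and |w| = 4p ≥ p.
By the pumping lemma, w = xyz with |xy| ≤ p and |y| ≥ 1.
Because |xy| ≤ p and w begins with p copies of 0, we have y = 0^k with 1 ≤ k ≤ p.
Pump with i = 2: xy^2z = 0^{p+k} 1^p 0^p 1^p, of length 4p+k. Suppose this equals vv. The string starts with 0 and ends with 1, so v does too; thus the boundary between the two copies of v is a 1→0 transition. There is exactly one such transition, at position 2p+k, so |v| = 2p+k and |vv| = 4p+2k ≠ 4p+k since k ≥ 1. So xy^2z ∉ L.
This is a contradiction; hence L is not regular.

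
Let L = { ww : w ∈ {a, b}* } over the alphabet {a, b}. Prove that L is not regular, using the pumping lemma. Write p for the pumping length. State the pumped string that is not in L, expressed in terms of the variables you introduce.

a^{p+k} b^p a^p b^p

Assume L is regular; let p be its pumping constant.
Take w = a^p b^p a^p b^p = uu where u = a^pb^p; then w ∈ L and |w| = 4p ≥ p.
By the pumping lemma, w = xyz with |xy| ≤ p and |y| ≥ 1.
Since the first p symbols of w are all a's and |xy| ≤ p, y lies entirely in the leading a-block: y = a^k for some k with 1 ≤ k ≤ p.
Pump with i = 2: xy^2z = a^{p+k} b^p a^p b^p, of length 4p+k. Suppose this equals vv. The string starts with a and ends with b, so v does too; thus the boundary between the two copies of v is a b→a transition. There is exactly one such transition, at position 2p+k, so |v| = 2p+k and |vv| = 4p+2k ≠ 4p+k since k ≥ 1. So xy^2z ∉ L.
This is a contradiction; hence L is not regular.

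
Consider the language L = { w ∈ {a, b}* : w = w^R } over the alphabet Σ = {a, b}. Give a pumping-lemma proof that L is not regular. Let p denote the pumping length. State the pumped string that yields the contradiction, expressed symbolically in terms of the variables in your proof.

Toward a contradiction, assume L is regular with pumping length p.
Take w = a^p b a^p, a palindrome of length 2p+1 ≥ p.
The pumping lemma gives a decomposition w = xyz where |xy| ≤ p and y is nonempty.
Because |xy| ≤ p and w begins with p copies of a, we have y = a^k with 1 ≤ k ≤ p.
Pump with i = 2: xy^2z = a^{p+k} b a^p. Its reverse is a^p b a^{p+k}, which differs from xy^2z since k ≥ 1. So xy^2z is not a palindrome and xy^2z ∉ L.
This is a contradiction; hence L is not regular.

a^{p+k} b a^p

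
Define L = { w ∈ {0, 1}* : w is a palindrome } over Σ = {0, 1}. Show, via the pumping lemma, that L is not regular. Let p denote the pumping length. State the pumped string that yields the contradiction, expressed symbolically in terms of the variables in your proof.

Toward a contradiction, assume L is regular with pumping length p.
Take w = 0^p 1 0^p, a palindrome of length 2p+1 ≥ p.
The pumping lemma gives a decomposition w = xyz where |xy| ≤ p and |y| > 0.
Because |xy| ≤ p and w begins with p copies of 0, we have y = 0^k with 1 ≤ k ≤ p.
Pump with i = 2: xy^2z = 0^{p+k} 1 0^p. Its reverse is 0^p 1 0^{p+k}, which differs from xy^2z since k ≥ 1. So xy^2z is not a palindrome and xy^2z ∉ L.
Contradiction. Therefore L is not regular.

0^{p+k} 1 0^p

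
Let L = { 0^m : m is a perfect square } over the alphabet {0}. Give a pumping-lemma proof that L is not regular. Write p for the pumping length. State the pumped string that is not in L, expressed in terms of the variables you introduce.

Assume L is regular; let p be its pumping constant.
Take w = 0^{p²} ∈ L with |w| = p² ≥ p.
Write w = xyz as guaranteed by the lemma, with |xy| ≤ p and |y| ≥ 1.
Then y = 0^k for some k with 1 ≤ k ≤ p.
Pump with i = 2: xy^2z = 0^{p²+k}. Since 1 ≤ k ≤ p, p² < p²+k ≤ p²+p < (p+1)², so p²+k lies strictly between consecutive squares and is not a perfect square. So xy^2z ∉ L.
This contradicts the pumping lemma, so L is not regular.

0^{p²+k}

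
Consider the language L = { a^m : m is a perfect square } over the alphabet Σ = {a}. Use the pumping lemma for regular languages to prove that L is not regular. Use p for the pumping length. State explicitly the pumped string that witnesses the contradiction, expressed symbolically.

a^{p²+k}

Assume L is regular. Let p be the pumping length given by the pumping lemma.
Take w = a^{p²} ∈ L with |w| = p² ≥ p.
By the pumping lemma, w = xyz with |xy| ≤ p and |y| > 0.
Then y = a^k for some k with 1 ≤ k ≤ p.
Pump with i = 2: xy^2z = a^{p²+k}. Since 1 ≤ k ≤ p, p² < p²+k ≤ p²+p < (p+1)², so p²+k lies strictly between consecutive squares and is not a perfect square. So xy^2z ∉ L.
This is a contradiction; hence L is not regular.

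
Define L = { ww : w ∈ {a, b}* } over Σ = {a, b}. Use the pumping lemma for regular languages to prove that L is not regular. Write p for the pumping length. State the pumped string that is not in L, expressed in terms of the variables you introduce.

Toward a contradiction, assume L is regular with pumping length p.
Take w = a^p b^p a^p b^p = uu where u = a^pb^p; then w ∈ L and |w| = 4p ≥ p.
The pumping lemma gives a decomposition w = xyz where |xy| ≤ p and |y| ≥ 1.
The first p characters of w are a's, so xy (and hence y) consists only of a's. Write y = a^k, 1 ≤ k ≤ p.
Pump with i = 2: xy^2z = a^{p+k} b^p a^p b^p, of length 4p+k. Suppose this equals vv. The string starts with a and ends with b, so v does too; thus the boundary between the two copies of v is a b→a transition. There is exactly one such transition, at position 2p+k, so |v| = 2p+k and |vv| = 4p+2k ≠ 4p+k since k ≥ 1. So xy^2z ∉ L.
This is a contradiction; hence L is not regular.

a^{p+k} b^p a^p b^p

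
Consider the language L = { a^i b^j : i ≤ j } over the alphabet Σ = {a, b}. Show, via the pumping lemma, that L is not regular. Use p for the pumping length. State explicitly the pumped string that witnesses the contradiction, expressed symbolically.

a^{p+k} b^p

Assume L is regular; let p be its pumping constant.
Choose w = a^p b^p ∈ L, with |w| = 2p ≥ p.
The pumping lemma gives a decomposition w = xyz where |xy| ≤ p and y is nonempty.
The first p characters of w are a's, so xy (and hence y) consists only of a's. Write y = a^k, 1 ≤ k ≤ p.
Consider xy^2z = a^{p+k} b^p. Since k ≥ 1, the a-count p+k exceeds the b-count p, so i ≤ j fails; thus xy^2z ∉ L.
Contradiction. Therefore L is not regular.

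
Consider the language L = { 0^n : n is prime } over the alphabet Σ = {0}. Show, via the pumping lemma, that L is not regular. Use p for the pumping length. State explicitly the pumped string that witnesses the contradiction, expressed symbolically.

Assume L is regular. Let p be the pumping length given by the pumping lemma.
Let q be a prime with q ≥ p+2 (infinitely many primes exist), and take w = 0^q ∈ L with |w| = q ≥ p.
Write w = xyz as guaranteed by the lemma, with |xy| ≤ p and |y| ≥ 1.
Then y = 0^k for some k with 1 ≤ k ≤ p.
Since 1 ≤ k ≤ p, |xz| = q-k. Pump with i = q+1: |xy^{q+1}z| = (q-k)+(q+1)k = q+qk = q(1+k), which is composite (both factors ≥ 2). So xy^{q+1}z = 0^{q(1+k)} ∉ L.
This contradicts the pumping lemma, so L is not regular.

0^{q(1+k)}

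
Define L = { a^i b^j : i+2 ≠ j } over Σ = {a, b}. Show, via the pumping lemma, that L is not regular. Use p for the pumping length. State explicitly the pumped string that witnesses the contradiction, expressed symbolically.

Assume L is regular. Let p be the pumping length given by the pumping lemma.
Choose w = a^p b^{p+p!+2}. Since p ≠ (p+p!+2)-2 = p+p!, w ∈ L; and |w| ≥ p.
By the pumping lemma, w = xyz with |xy| ≤ p and |y| ≥ 1.
Since the first p symbols of w are all a's and |xy| ≤ p, y lies entirely in the leading a-block: y = a^k for some k with 1 ≤ k ≤ p.
Since 1 ≤ k ≤ p, k divides p!; set t = 1 + p!/k. Then xy^t z has p + (p!/k)·k = p + p! copies of a. Now the a-count is p+p! and (b-count)-2 = (p+p!+2)-2 = p+p!, so i+2 ≠ j fails. So xy^t z = a^{p+p!} b^{p+p!+2} ∉ L.
This contradicts the pumping lemma, so L is not regular.

a^{p+p!} b^{p+p!+2}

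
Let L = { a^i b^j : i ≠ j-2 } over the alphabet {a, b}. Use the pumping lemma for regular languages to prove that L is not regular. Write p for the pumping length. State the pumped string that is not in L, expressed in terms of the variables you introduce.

Assume L is regular; let p be its pumping constant.
Choose w = a^p b^{p+p!+2}. Since p ≠ (p+p!+2)-2 = p+p!, w ∈ L; and |w| ≥ p.
The pumping lemma gives a decomposition w = xyz where |xy| ≤ p and |y| ≥ 1.
The first p characters of w are a's, so xy (and hence y) consists only of a's. Write y = a^k, 1 ≤ k ≤ p.
Since 1 ≤ k ≤ p, k divides p!; set t = 1 + p!/k. Then xy^t z has p + (p!/k)·k = p + p! copies of a. Now the a-count is p+p! and (b-count)-2 = (p+p!+2)-2 = p+p!, so i ≠ j-2 fails. So xy^t z = a^{p+p!} b^{p+p!+2} ∉ L.
This contradicts the pumping lemma, so L is not regular.

a^{p+p!} b^{p+p!+2}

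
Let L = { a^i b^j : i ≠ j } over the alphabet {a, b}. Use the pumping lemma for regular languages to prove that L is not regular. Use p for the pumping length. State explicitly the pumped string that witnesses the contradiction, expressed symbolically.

a^{p+p!} b^{p+p!}

Suppose for contradiction that L is regular, and let p be the pumping length.
Choose w = a^p b^{p+p!}. Since p ≠ p+p!, w ∈ L; and |w| ≥ p.
Write w = xyz as guaranteed by the lemma, with |xy| ≤ p and |y| ≥ 1.
Because |xy| ≤ p and w begins with p copies of a, we have y = a^k with 1 ≤ k ≤ p.
Since 1 ≤ k ≤ p, k divides p!; set t = 1 + p!/k. Then xy^t z has p + (p!/k)·k = p + p! copies of a. Now the a-count equals the b-count, so i ≠ j fails. So xy^t z = a^{p+p!} b^{p+p!} ∉ L.
This contradicts the pumping lemma, so L is not regular.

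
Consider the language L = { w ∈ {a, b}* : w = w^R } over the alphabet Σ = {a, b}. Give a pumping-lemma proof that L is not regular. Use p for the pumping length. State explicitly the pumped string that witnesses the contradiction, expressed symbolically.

Assume L is regular; let p be its pumping constant.
Take w = a^p b a^p, a palindrome of length 2p+1 ≥ p.
Write w = xyz as guaranteed by the lemma, with |xy| ≤ p and |y| ≥ 1.
Because |xy| ≤ p and w begins with p copies of a, we have y = a^k with 1 ≤ k ≤ p.
Pump with i = 2: xy^2z = a^{p+k} b a^p. Its reverse is a^p b a^{p+k}, which differs from xy^2z since k ≥ 1. So xy^2z is not a palindrome and xy^2z ∉ L.
This contradicts the pumping lemma, so L is not regular.

a^{p+k} b a^p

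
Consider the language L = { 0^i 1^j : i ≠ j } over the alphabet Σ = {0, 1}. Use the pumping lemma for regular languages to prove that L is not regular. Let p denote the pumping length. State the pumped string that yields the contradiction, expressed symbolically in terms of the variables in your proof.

0^{p+p!} 1^{p+p!}

Assume L is regular. Let p be the pumping length given by the pumping lemma.
Choose w = 0^p 1^{p+p!}. Since p ≠ p+p!, w ∈ L; and |w| ≥ p.
By the pumping lemma, w = xyz with |xy| ≤ p and |y| > 0.
The first p characters of w are 0's, so xy (and hence y) consists only of 0's. Write y = 0^k, 1 ≤ k ≤ p.
Since 1 ≤ k ≤ p, k divides p!; set t = 1 + p!/k. Then xy^t z has p + (p!/k)·k = p + p! copies of 0. Now the 0-count equals the 1-count, so i ≠ j fails. So xy^t z = 0^{p+p!} 1^{p+p!} ∉ L.
Contradiction. Therefore L is not regular.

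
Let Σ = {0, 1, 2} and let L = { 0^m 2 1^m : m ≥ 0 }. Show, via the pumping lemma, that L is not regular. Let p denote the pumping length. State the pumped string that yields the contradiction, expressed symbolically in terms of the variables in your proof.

0^{p+k} 2 1^p

Assume L is regular. Let p be the pumping length given by the pumping lemma.
Take w = 0^p 2 1^p ∈ L with |w| = 2p+1 ≥ p.
By the pumping lemma, w = xyz with |xy| ≤ p and y is nonempty.
Because |xy| ≤ p and w begins with p copies of 0, we have y = 0^k with 1 ≤ k ≤ p.
Pump with i = 2: xy^2z = 0^{p+k} 2 1^p, which would require p+k = p. But k ≥ 1, so xy^2z ∉ L.
This contradicts the pumping lemma, so L is not regular.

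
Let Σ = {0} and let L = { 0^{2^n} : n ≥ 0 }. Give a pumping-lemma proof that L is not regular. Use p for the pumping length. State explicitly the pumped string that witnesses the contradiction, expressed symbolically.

Assume L is regular. Let p be the pumping length given by the pumping lemma.
Take w = 0^{2^p} ∈ L with |w| = 2^p ≥ p.
By the pumping lemma, w = xyz with |xy| ≤ p and |y| ≥ 1.
Then y = 0^k for some k with 1 ≤ k ≤ p.
Pump with i = 2: xy^2z = 0^{2^p+k}. Since 1 ≤ k ≤ p < 2^p, we have 2^p < 2^p+k < 2^{p+1}, so 2^p+k is not a power of 2. So xy^2z ∉ L.
This contradicts the pumping lemma, so L is not regular.

0^{2^p+k}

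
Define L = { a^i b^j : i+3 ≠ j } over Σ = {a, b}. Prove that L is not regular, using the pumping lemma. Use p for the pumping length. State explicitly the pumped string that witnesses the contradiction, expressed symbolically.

Assume L is regular. Let p be the pumping length given by the pumping lemma.
Choose w = a^p b^{p+p!+3}. Since p ≠ (p+p!+3)-3 = p+p!, w ∈ L; and |w| ≥ p.
By the pumping lemma, w = xyz with |xy| ≤ p and |y| ≥ 1.
Since the first p symbols of w are all a's and |xy| ≤ p, y lies entirely in the leading a-block: y = a^k for some k with 1 ≤ k ≤ p.
Since 1 ≤ k ≤ p, k divides p!; set t = 1 + p!/k. Then xy^t z has p + (p!/k)·k = p + p! copies of a. Now the a-count is p+p! and (b-count)-3 = (p+p!+3)-3 = p+p!, so i+3 ≠ j fails. So xy^t z = a^{p+p!} b^{p+p!+3} ∉ L.
This is a contradiction; hence L is not regular.

a^{p+p!} b^{p+p!+3}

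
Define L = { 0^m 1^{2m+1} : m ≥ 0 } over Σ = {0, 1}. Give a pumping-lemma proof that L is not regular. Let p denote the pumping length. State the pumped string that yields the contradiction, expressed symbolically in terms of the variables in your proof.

0^{p+k} 1^{2p+1}

Assume L is regular; let p be its pumping constant.
Choose w = 0^p 1^{2p+1}, which is in L with |w| = 3p+1 ≥ p.
By the pumping lemma, w = xyz with |xy| ≤ p and |y| ≥ 1.
The first p characters of w are 0's, so xy (and hence y) consists only of 0's. Write y = 0^k, 1 ≤ k ≤ p.
Pump with i = 2: xy^2z = 0^{p+k} 1^{2p+1}. For this to lie in L we would need 2p+1 = 2(p+k)+1, which forces k = 0. But k ≥ 1, so xy^2z ∉ L.
Contradiction. Therefore L is not regular.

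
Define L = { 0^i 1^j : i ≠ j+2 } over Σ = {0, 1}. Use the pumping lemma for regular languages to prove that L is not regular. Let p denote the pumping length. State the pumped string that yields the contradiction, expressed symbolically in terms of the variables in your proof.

Toward a contradiction, assume L is regular with pumping length p.
Choose w = 0^p 1^{p+p!-2}. Since p ≠ (p+p!-2)+2 = p+p!, w ∈ L; and |w| ≥ p.
Write w = xyz as guaranteed by the lemma, with |xy| ≤ p and |y| > 0.
Since the first p symbols of w are all 0's and |xy| ≤ p, y lies entirely in the leading 0-block: y = 0^k for some k with 1 ≤ k ≤ p.
Since 1 ≤ k ≤ p, k divides p!; set t = 1 + p!/k. Then xy^t z has p + (p!/k)·k = p + p! copies of 0. Now the 0-count is p+p! and (1-count)+2 = (p+p!-2)+2 = p+p!, so i ≠ j+2 fails. So xy^t z = 0^{p+p!} 1^{p+p!-2} ∉ L.
Contradiction. Therefore L is not regular.

0^{p+p!} 1^{p+p!-2}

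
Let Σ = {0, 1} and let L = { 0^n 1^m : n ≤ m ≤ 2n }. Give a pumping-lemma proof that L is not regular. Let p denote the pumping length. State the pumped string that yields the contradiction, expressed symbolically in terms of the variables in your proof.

0^{p+k} 1^p

Suppose for contradiction that L is regular, and let p be the pumping length.
Take w = 0^p 1^p ∈ L (since p ≤ p ≤ 2p), with |w| = 2p ≥ p.
By the pumping lemma, w = xyz with |xy| ≤ p and y is nonempty.
Since the first p symbols of w are all 0's and |xy| ≤ p, y lies entirely in the leading 0-block: y = 0^k for some k with 1 ≤ k ≤ p.
Pump with i = 2: xy^2z = 0^{p+k} 1^p. Now n = p+k > p = m, so the condition n ≤ m fails. Thus xy^2z ∉ L.
Contradiction. Therefore L is not regular.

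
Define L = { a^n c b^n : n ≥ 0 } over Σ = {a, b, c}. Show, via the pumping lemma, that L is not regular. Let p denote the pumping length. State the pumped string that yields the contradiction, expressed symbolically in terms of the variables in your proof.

a^{p+k} c b^p

Toward a contradiction, assume L is regular with pumping length p.
Take w = a^p c b^p ∈ L with |w| = 2p+1 ≥ p.
The pumping lemma gives a decomposition w = xyz where |xy| ≤ p and |y| > 0.
Since the first p symbols of w are all a's and |xy| ≤ p, y lies entirely in the leading a-block: y = a^k for some k with 1 ≤ k ≤ p.
Pump with i = 2: xy^2z = a^{p+k} c b^p, which would require p+k = p. But k ≥ 1, so xy^2z ∉ L.
This contradicts the pumping lemma, so L is not regular.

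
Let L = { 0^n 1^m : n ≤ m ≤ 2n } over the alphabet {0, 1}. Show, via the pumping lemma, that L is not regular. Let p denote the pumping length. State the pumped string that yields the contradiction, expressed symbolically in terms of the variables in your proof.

Assume L is regular. Let p be the pumping length given by the pumping lemma.
Take w = 0^p 1^p ∈ L (since p ≤ p ≤ 2p), with |w| = 2p ≥ p.
Write w = xyz as guaranteed by the lemma, with |xy| ≤ p and |y| > 0.
Because |xy| ≤ p and w begins with p copies of 0, we have y = 0^k with 1 ≤ k ≤ p.
Pump with i = 2: xy^2z = 0^{p+k} 1^p. Now n = p+k > p = m, so the condition n ≤ m fails. Thus xy^2z ∉ L.
This is a contradiction; hence L is not regular.

0^{p+k} 1^p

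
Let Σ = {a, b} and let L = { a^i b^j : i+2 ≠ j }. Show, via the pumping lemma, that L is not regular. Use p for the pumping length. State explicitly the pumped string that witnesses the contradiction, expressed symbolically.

Assume L is regular; let p be its pumping constant.
Choose w = a^p b^{p+p!+2}. Since p ≠ (p+p!+2)-2 = p+p!, w ∈ L; and |w| ≥ p.
The pumping lemma gives a decomposition w = xyz where |xy| ≤ p and |y| ≥ 1.
The first p characters of w are a's, so xy (and hence y) consists only of a's. Write y = a^k, 1 ≤ k ≤ p.
Since 1 ≤ k ≤ p, k divides p!; set t = 1 + p!/k. Then xy^t z has p + (p!/k)·k = p + p! copies of a. Now the a-count is p+p! and (b-count)-2 = (p+p!+2)-2 = p+p!, so i+2 ≠ j fails. So xy^t z = a^{p+p!} b^{p+p!+2} ∉ L.
Contradiction. Therefore L is not regular.

a^{p+p!} b^{p+p!+2}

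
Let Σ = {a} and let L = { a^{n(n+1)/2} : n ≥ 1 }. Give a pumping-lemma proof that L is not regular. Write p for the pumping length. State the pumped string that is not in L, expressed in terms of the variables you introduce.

a^{p(p+1)/2+k}

Assume L is regular; let p be its pumping constant.
Take w = a^{p(p+1)/2} ∈ L with |w| = p(p+1)/2 ≥ p.
The pumping lemma gives a decomposition w = xyz where |xy| ≤ p and y is nonempty.
Then y = a^k for some k with 1 ≤ k ≤ p.
Pump with i = 2: xy^2z = a^{p(p+1)/2+k}. Since 1 ≤ k ≤ p, p(p+1)/2 < p(p+1)/2+k ≤ p(p+1)/2+p < (p+1)(p+2)/2, so p(p+1)/2+k is strictly between consecutive triangular numbers. So xy^2z ∉ L.
This is a contradiction; hence L is not regular.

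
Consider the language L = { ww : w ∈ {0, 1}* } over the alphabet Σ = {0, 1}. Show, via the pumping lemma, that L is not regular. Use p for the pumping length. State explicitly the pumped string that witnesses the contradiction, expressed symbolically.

Suppose for contradiction that L is regular, and let p be the pumping length.
Take w = 0^p 1^p 0^p 1^p = uu where u = 0^p1^p; then w ∈ L and |w| = 4p ≥ p.
The pumping lemma gives a decomposition w = xyz where |xy| ≤ p and y is nonempty.
Since the first p symbols of w are all 0's and |xy| ≤ p, y lies entirely in the leading 0-block: y = 0^k for some k with 1 ≤ k ≤ p.
Pump with i = 2: xy^2z = 0^{p+k} 1^p 0^p 1^p, of length 4p+k. Suppose this equals vv. The string starts with 0 and ends with 1, so v does too; thus the boundary between the two copies of v is a 1→0 transition. There is exactly one such transition, at position 2p+k, so |v| = 2p+k and |vv| = 4p+2k ≠ 4p+k since k ≥ 1. So xy^2z ∉ L.
This is a contradiction; hence L is not regular.

0^{p+k} 1^p 0^p 1^p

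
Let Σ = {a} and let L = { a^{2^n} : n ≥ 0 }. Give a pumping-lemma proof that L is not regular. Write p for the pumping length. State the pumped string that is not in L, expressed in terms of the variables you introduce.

a^{2^p+k}

Toward a contradiction, assume L is regular with pumping length p.
Take w = a^{2^p} ∈ L with |w| = 2^p ≥ p.
By the pumping lemma, w = xyz with |xy| ≤ p and |y| ≥ 1.
Then y = a^k for some k with 1 ≤ k ≤ p.
Pump with i = 2: xy^2z = a^{2^p+k}. Since 1 ≤ k ≤ p < 2^p, we have 2^p < 2^p+k < 2^{p+1}, so 2^p+k is not a power of 2. So xy^2z ∉ L.
Contradiction. Therefore L is not regular.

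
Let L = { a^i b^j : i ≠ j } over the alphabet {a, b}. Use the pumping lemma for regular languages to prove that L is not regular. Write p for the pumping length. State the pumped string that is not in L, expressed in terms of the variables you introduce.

a^{p+p!} b^{p+p!}

Assume L is regular. Let p be the pumping length given by the pumping lemma.
Choose w = a^p b^{p+p!}. Since p ≠ p+p!, w ∈ L; and |w| ≥ p.
Write w = xyz as guaranteed by the lemma, with |xy| ≤ p and |y| > 0.
The first p characters of w are a's, so xy (and hence y) consists only of a's. Write y = a^k, 1 ≤ k ≤ p.
Since 1 ≤ k ≤ p, k divides p!; set t = 1 + p!/k. Then xy^t z has p + (p!/k)·k = p + p! copies of a. Now the a-count equals the b-count, so i ≠ j fails. So xy^t z = a^{p+p!} b^{p+p!} ∉ L.
Contradiction. Therefore L is not regular.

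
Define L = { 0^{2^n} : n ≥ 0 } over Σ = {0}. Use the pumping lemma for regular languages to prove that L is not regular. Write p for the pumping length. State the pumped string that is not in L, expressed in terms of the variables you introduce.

0^{2^p+k}

Assume L is regular. Let p be the pumping length given by the pumping lemma.
Take w = 0^{2^p} ∈ L with |w| = 2^p ≥ p.
The pumping lemma gives a decomposition w = xyz where |xy| ≤ p and |y| ≥ 1.
Then y = 0^k for some k with 1 ≤ k ≤ p.
Pump with i = 2: xy^2z = 0^{2^p+k}. Since 1 ≤ k ≤ p < 2^p, we have 2^p < 2^p+k < 2^{p+1}, so 2^p+k is not a power of 2. So xy^2z ∉ L.
This contradicts the pumping lemma, so L is not regular.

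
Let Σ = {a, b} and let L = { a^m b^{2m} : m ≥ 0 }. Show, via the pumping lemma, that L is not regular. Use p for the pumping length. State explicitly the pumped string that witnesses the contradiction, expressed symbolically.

a^{p+k} b^{2p}

Assume L is regular. Let p be the pumping length given by the pumping lemma.
Let w = a^p b^{2p} ∈ L; note |w| = 3p ≥ p.
By the pumping lemma, w = xyz with |xy| ≤ p and |y| ≥ 1.
Because |xy| ≤ p and w begins with p copies of a, we have y = a^k with 1 ≤ k ≤ p.
Pump with i = 2: xy^2z = a^{p+k} b^{2p}. For this to lie in L we would need 2p = 2(p+k), which forces k = 0. But k ≥ 1, so xy^2z ∉ L.
This contradicts the pumping lemma, so L is not regular.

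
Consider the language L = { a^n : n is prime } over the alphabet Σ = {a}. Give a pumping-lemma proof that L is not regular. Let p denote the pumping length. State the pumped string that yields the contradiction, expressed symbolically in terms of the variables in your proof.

a^{q(1+k)}

Assume L is regular; let p be its pumping constant.
Let q be a prime with q ≥ p+2 (infinitely many primes exist), and take w = a^q ∈ L with |w| = q ≥ p.
The pumping lemma gives a decomposition w = xyz where |xy| ≤ p and |y| ≥ 1.
Then y = a^k for some k with 1 ≤ k ≤ p.
Since 1 ≤ k ≤ p, |xz| = q-k. Pump with i = q+1: |xy^{q+1}z| = (q-k)+(q+1)k = q+qk = q(1+k), which is composite (both factors ≥ 2). So xy^{q+1}z = a^{q(1+k)} ∉ L.
Contradiction. Therefore L is not regular.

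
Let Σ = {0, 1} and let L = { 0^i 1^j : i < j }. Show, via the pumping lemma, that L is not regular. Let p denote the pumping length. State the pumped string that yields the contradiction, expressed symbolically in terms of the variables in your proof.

Assume L is regular. Let p be the pumping length given by the pumping lemma.
Choose w = 0^p 1^{p+1} ∈ L, with |w| = 2p+1 ≥ p.
Write w = xyz as guaranteed by the lemma, with |xy| ≤ p and |y| ≥ 1.
The first p characters of w are 0's, so xy (and hence y) consists only of 0's. Write y = 0^k, 1 ≤ k ≤ p.
Consider xy^2z = 0^{p+k} 1^{p+1}. Since k ≥ 1, the 0-count p+k is at least p+1, so i < j fails; thus xy^2z ∉ L.
This is a contradiction; hence L is not regular.

0^{p+k} 1^{p+1}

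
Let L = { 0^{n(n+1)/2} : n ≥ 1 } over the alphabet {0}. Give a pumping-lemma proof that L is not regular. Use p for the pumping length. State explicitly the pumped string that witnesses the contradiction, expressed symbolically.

0^{p(p+1)/2+k}

Suppose for contradiction that L is regular, and let p be the pumping length.
Take w = 0^{p(p+1)/2} ∈ L with |w| = p(p+1)/2 ≥ p.
By the pumping lemma, w = xyz with |xy| ≤ p and y is nonempty.
Then y = 0^k for some k with 1 ≤ k ≤ p.
Pump with i = 2: xy^2z = 0^{p(p+1)/2+k}. Since 1 ≤ k ≤ p, p(p+1)/2 < p(p+1)/2+k ≤ p(p+1)/2+p < (p+1)(p+2)/2, so p(p+1)/2+k is strictly between consecutive triangular numbers. So xy^2z ∉ L.
Contradiction. Therefore L is not regular.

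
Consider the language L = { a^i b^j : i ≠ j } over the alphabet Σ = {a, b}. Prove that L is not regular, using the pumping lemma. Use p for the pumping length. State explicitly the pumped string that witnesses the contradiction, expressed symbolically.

Suppose for contradiction that L is regular, and let p be the pumping length.
Choose w = a^p b^{p+p!}. Since p ≠ p+p!, w ∈ L; and |w| ≥ p.
The pumping lemma gives a decomposition w = xyz where |xy| ≤ p and |y| > 0.
Because |xy| ≤ p and w begins with p copies of a, we have y = a^k with 1 ≤ k ≤ p.
Since 1 ≤ k ≤ p, k divides p!; set t = 1 + p!/k. Then xy^t z has p + (p!/k)·k = p + p! copies of a. Now the a-count equals the b-count, so i ≠ j fails. So xy^t z = a^{p+p!} b^{p+p!} ∉ L.
This is a contradiction; hence L is not regular.

a^{p+p!} b^{p+p!}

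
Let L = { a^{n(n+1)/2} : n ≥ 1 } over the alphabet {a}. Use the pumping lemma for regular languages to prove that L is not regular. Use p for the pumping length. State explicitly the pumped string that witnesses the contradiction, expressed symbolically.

Assume L is regular; let p be its pumping constant.
Take w = a^{p(p+1)/2} ∈ L with |w| = p(p+1)/2 ≥ p.
Write w = xyz as guaranteed by the lemma, with |xy| ≤ p and |y| ≥ 1.
Then y = a^k for some k with 1 ≤ k ≤ p.
Pump with i = 2: xy^2z = a^{p(p+1)/2+k}. Since 1 ≤ k ≤ p, p(p+1)/2 < p(p+1)/2+k ≤ p(p+1)/2+p < (p+1)(p+2)/2, so p(p+1)/2+k is strictly between consecutive triangular numbers. So xy^2z ∉ L.
This is a contradiction; hence L is not regular.

a^{p(p+1)/2+k}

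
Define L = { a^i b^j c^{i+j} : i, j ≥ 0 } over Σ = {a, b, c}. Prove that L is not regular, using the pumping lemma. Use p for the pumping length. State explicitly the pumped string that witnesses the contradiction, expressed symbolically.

Toward a contradiction, assume L is regular with pumping length p.
Take w = a^p b^p c^{2p} ∈ L (with i=j=p, i+j=2p), |w| = 4p ≥ p.
Write w = xyz as guaranteed by the lemma, with |xy| ≤ p and y is nonempty.
Because |xy| ≤ p and w begins with p copies of a, we have y = a^k with 1 ≤ k ≤ p.
Consider xy^2z = a^{p+k} b^p c^{2p}. Now the a- and b-counts sum to 2p+k, but the c-count is 2p ≠ 2p+k. So xy^2z ∉ L.
Contradiction. Therefore L is not regular.

a^{p+k} b^p c^{2p}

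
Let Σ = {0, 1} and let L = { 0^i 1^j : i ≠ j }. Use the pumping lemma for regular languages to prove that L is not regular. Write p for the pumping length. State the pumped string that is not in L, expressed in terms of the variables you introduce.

Assume L is regular; let p be its pumping constant.
Choose w = 0^p 1^{p+p!}. Since p ≠ p+p!, w ∈ L; and |w| ≥ p.
By the pumping lemma, w = xyz with |xy| ≤ p and |y| > 0.
Since the first p symbols of w are all 0's and |xy| ≤ p, y lies entirely in the leading 0-block: y = 0^k for some k with 1 ≤ k ≤ p.
Since 1 ≤ k ≤ p, k divides p!; set t = 1 + p!/k. Then xy^t z has p + (p!/k)·k = p + p! copies of 0. Now the 0-count equals the 1-count, so i ≠ j fails. So xy^t z = 0^{p+p!} 1^{p+p!} ∉ L.
Contradiction. Therefore L is not regular.

0^{p+p!} 1^{p+p!}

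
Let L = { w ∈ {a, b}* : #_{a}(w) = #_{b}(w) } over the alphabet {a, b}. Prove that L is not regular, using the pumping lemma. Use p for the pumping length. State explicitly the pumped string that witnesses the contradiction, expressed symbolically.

a^{p+k} b^p

Toward a contradiction, assume L is regular with pumping length p.
Choose w = a^p b^p ∈ L with |w| = 2p ≥ p.
The pumping lemma gives a decomposition w = xyz where |xy| ≤ p and |y| ≥ 1.
Since the first p symbols of w are all a's and |xy| ≤ p, y lies entirely in the leading a-block: y = a^k for some k with 1 ≤ k ≤ p.
Pump with i = 2: xy^2z = a^{p+k} b^p has p+k occurrences of a but only p of b. Since k ≥ 1 the counts differ, so xy^2z ∉ L.
Contradiction. Therefore L is not regular.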